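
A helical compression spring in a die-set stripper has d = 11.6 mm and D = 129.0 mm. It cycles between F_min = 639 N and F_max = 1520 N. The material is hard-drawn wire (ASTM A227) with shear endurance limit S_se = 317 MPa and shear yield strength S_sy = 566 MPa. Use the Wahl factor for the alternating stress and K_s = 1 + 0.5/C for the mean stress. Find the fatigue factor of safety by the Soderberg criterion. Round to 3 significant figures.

1.33

C = D/d = 129.0/11.6 = 11.1207; K_W = (4C−1)/(4C−4)+0.615/C = 1.1294; K_s = 1+0.5/C = 1.0450
F_a = (F_max−F_min)/2 = 440.5 N; F_m = (F_max+F_min)/2 = 1079.5 N
τ_a = K_W·8F_aD/(πd³) = 1.1294 × 92.705 = 104.7 MPa
τ_m = K_s·8F_mD/(πd³) = 1.0450 × 227.18 = 237.4 MPa
Soderberg: 1/n_f = τ_a/S_se + τ_m/S_sy = 104.7/317 + 237.4/566 = 0.33029 + 0.41943 = 0.74972
n_f = 1/0.74972 = 1.334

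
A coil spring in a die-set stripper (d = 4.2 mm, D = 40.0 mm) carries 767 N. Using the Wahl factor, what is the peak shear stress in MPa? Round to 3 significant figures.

1220 MPa

Spring index C = D/d = 40.0/4.2 = 9.5238
K_W = (4C−1)/(4C−4) + 0.615/C = 37.095/34.095 + 0.0646 = 1.1526
τ₀ = 8FD/(πd³) = 8·767·40.0/(π·4.2³) = 245440/232.75 = 1054.5 MPa
τ_max = K·τ₀ = 1.1526 × 1054.5 = 1215.4 MPa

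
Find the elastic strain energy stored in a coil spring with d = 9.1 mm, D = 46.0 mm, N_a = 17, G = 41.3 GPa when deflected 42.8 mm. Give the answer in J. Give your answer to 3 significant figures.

19.6 J

k = Gd⁴/(8D³N_a) = (41.3×10³)(9.1⁴)/(8·46.0³·17) = 21.395 N/mm
U = ½kδ² = 0.5 × 21.395 × 42.8² = 19596 N·mm = 19.596 J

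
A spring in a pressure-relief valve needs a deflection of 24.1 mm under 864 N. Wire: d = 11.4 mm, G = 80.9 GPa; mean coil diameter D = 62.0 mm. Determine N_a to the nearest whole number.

20

Required rate k = F/δ = 864/24.1 = 35.851 N/mm
N_a = Gd⁴/(8D³k) = (80.9×10³ × 11.4⁴)/(8 × 62.0³ × 35.851)
    = 1.36637e+09 / 6.83537e+07 = 19.99 → 20 coils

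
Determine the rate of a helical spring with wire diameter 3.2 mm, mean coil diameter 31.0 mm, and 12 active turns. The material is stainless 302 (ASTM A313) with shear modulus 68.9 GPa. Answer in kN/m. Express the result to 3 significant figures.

2.53 kN/m

k = Gd⁴/(8D³N_a) = (68.9×10³ × 3.2⁴) / (8 × 31.0³ × 12)
  = 7.22469e+06 / 2.85994e+06 = 2.5262 N/mm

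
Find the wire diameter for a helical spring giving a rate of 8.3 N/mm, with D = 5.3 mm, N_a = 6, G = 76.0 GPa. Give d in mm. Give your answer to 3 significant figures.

0.940 mm

d = (8D³N_a·k / G)^(1/4) = (8·5.3³·6·8.3 / (76.0×10³))^0.25
  = (0.78043)^0.25 = 0.9399 mm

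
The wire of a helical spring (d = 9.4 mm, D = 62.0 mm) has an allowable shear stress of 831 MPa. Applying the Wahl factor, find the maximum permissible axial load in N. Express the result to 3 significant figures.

3560 N

C = D/d = 62.0/9.4 = 6.5957
K_W = (4C−1)/(4C−4) + 0.615/C = 25.383/22.383 + 0.0932 = 1.2273
τ_max = K·8FD/(πd³) → F_max = τ_allow·πd³/(8DK)
F_max = 831·π·9.4³/(8·62.0·1.2273) = 2.1684e+06/608.73 = 3562.1 N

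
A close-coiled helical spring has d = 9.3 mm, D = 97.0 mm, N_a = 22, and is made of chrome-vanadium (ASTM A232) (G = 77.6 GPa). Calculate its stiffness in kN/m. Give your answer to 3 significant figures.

k = Gd⁴/(8D³N_a) = (77.6×10³ × 9.3⁴) / (8 × 97.0³ × 22)
  = 5.80488e+08 / 1.6063e+08 = 3.6138 N/mm

3.61 kN/m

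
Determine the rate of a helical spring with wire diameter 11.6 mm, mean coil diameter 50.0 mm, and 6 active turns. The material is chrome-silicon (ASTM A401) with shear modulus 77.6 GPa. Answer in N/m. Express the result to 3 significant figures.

234000 N/m

k = Gd⁴/(8D³N_a) = (77.6×10³ × 11.6⁴) / (8 × 50.0³ × 6)
  = 1.40506e+09 / 6e+06 = 234.18 N/mm = 2.3418e+05 N/m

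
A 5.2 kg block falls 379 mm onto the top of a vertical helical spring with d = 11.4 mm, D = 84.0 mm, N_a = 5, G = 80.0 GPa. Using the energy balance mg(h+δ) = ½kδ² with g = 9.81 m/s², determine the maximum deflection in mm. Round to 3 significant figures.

k = Gd⁴/(8D³N_a) = (80.0×10³)(11.4⁴)/(8·84.0³·5) = 56.992 N/mm
W = mg = 5.2 × 9.81 = 51.012 N
½kδ² − Wδ − Wh = 0 → δ = (W + √(W² + 2kWh))/k
δ = (51.012 + √(2602.2 + 2.2037e+06))/56.992 = (51.012 + 1485.4)/56.992 = 26.958 mm

27.0 mm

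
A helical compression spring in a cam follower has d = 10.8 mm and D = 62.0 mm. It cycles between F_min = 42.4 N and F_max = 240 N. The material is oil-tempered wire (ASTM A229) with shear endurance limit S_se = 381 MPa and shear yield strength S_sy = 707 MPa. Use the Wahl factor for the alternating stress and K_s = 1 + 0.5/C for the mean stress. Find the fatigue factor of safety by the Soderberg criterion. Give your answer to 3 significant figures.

C = D/d = 62.0/10.8 = 5.7407; K_W = (4C−1)/(4C−4)+0.615/C = 1.2653; K_s = 1+0.5/C = 1.0871
F_a = (F_max−F_min)/2 = 98.8 N; F_m = (F_max+F_min)/2 = 141.2 N
τ_a = K_W·8F_aD/(πd³) = 1.2653 × 12.383 = 15.668 MPa
τ_m = K_s·8F_mD/(πd³) = 1.0871 × 17.697 = 19.238 MPa
Soderberg: 1/n_f = τ_a/S_se + τ_m/S_sy = 15.668/381 + 19.238/707 = 0.04112 + 0.02721 = 0.068335
n_f = 1/0.068335 = 14.63

14.6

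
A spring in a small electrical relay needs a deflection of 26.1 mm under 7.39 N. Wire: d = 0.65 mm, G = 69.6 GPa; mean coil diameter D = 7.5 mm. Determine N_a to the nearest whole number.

13

Required rate k = F/δ = 7.39/26.1 = 0.28314 N/mm
N_a = Gd⁴/(8D³k) = (69.6×10³ × 0.65⁴)/(8 × 7.5³ × 0.28314)
    = 12424 / 955.603 = 13 → 13 coils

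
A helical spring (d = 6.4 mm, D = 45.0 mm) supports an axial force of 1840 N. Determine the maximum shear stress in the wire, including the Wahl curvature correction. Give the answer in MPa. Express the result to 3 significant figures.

975 MPa

Spring index C = D/d = 45.0/6.4 = 7.0312
K_W = (4C−1)/(4C−4) + 0.615/C = 27.125/24.125 + 0.0875 = 1.2118
τ₀ = 8FD/(πd³) = 8·1840·45.0/(π·6.4³) = 662400/823.55 = 804.32 MPa
τ_max = K·τ₀ = 1.2118 × 804.32 = 974.69 MPa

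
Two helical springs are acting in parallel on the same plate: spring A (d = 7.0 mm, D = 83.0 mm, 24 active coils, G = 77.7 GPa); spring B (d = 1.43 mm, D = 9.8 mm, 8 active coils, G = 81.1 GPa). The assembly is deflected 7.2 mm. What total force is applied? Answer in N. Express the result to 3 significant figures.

52.8 N

k_A = Gd⁴/(8D³N_a) = (77.7×10³)(7.0⁴)/(8·83.0³·24) = 1.6993 N/mm
k_B = Gd⁴/(8D³N_a) = (81.1×10³)(1.43⁴)/(8·9.8³·8) = 5.63 N/mm
Parallel: k_eq = 1.6993 + 5.63 = 7.3293 N/mm
F = k_eq·δ = 7.3293·7.2 = 52.771 N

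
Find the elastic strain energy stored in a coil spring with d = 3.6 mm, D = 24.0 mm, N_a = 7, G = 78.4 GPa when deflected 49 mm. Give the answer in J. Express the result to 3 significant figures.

k = Gd⁴/(8D³N_a) = (78.4×10³)(3.6⁴)/(8·24.0³·7) = 17.01 N/mm
U = ½kδ² = 0.5 × 17.01 × 49² = 20421 N·mm = 20.421 J

20.4 J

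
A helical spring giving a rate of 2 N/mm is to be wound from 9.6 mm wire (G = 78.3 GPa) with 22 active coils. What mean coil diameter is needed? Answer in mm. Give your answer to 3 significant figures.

124 mm

D = (Gd⁴/(8N_a·k))^(1/3) = (78.3×10³·9.6⁴/(8·22·2))^(1/3)
  = (1.88931e+06)^(1/3) = 123.6236 mm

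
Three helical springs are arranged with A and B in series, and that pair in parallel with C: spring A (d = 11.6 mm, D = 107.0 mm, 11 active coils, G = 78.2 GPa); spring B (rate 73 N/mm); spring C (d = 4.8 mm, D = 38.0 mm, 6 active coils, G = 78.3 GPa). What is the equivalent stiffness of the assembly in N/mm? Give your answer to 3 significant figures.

26.9 N/mm

k_A = Gd⁴/(8D³N_a) = (78.2×10³)(11.6⁴)/(8·107.0³·11) = 13.134 N/mm
k_C = Gd⁴/(8D³N_a) = (78.3×10³)(4.8⁴)/(8·38.0³·6) = 15.781 N/mm
Springs A,B series: k_AB = 1/(1/13.134+1/73) = 11.131 N/mm; parallel with C: k_eq = 11.131+15.781 = 26.912 N/mm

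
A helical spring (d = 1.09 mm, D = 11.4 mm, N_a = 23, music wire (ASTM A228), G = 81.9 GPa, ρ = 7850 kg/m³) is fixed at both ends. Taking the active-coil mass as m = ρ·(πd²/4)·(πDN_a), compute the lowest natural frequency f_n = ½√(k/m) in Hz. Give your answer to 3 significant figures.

133 Hz

k = Gd⁴/(8D³N_a) = (81.9×10³)(1.09⁴)/(8·11.4³·23) = 0.42409 N/mm = 424.09 N/m
Wire length L = πDN_a = π·11.4·23 = 823.73 mm
m = ρ·(πd²/4)·L = 7850 × 0.93313×10⁻⁶ m² × 0.82373 m = 0.0060339 kg
f_n = ½√(k/m) = 0.5·√(424.09/0.0060339) = 0.5·√(70285) = 132.56 Hz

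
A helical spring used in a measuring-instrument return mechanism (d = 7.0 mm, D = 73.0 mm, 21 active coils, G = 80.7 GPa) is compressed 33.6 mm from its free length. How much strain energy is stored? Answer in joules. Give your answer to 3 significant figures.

1.67 J

k = Gd⁴/(8D³N_a) = (80.7×10³)(7.0⁴)/(8·73.0³·21) = 2.9647 N/mm
U = ½kδ² = 0.5 × 2.9647 × 33.6² = 1673.5 N·mm = 1.6735 J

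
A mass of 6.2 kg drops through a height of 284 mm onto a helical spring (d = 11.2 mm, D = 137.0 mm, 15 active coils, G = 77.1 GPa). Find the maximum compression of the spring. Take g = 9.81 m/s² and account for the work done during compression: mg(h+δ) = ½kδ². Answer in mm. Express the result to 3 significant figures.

k = Gd⁴/(8D³N_a) = (77.1×10³)(11.2⁴)/(8·137.0³·15) = 3.9317 N/mm
W = mg = 6.2 × 9.81 = 60.822 N
½kδ² − Wδ − Wh = 0 → δ = (W + √(W² + 2kWh))/k
δ = (60.822 + √(3699.3 + 135829))/3.9317 = (60.822 + 373.53)/3.9317 = 110.47 mm

110 mm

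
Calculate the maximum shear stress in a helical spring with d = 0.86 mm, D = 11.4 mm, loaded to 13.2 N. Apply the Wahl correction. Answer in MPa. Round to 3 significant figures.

Spring index C = D/d = 11.4/0.86 = 13.2558
K_W = (4C−1)/(4C−4) + 0.615/C = 52.023/49.023 + 0.0464 = 1.1076
τ₀ = 8FD/(πd³) = 8·13.2·11.4/(π·0.86³) = 1203.84/1.9982 = 602.45 MPa
τ_max = K·τ₀ = 1.1076 × 602.45 = 667.27 MPa

667 MPa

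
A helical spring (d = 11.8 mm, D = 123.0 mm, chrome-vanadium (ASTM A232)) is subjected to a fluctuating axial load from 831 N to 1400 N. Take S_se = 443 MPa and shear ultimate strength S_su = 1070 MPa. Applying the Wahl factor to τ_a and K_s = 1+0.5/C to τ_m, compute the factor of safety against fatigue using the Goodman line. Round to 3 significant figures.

C = D/d = 123.0/11.8 = 10.4237; K_W = (4C−1)/(4C−4)+0.615/C = 1.1386; K_s = 1+0.5/C = 1.0480
F_a = (F_max−F_min)/2 = 284.5 N; F_m = (F_max+F_min)/2 = 1115.5 N
τ_a = K_W·8F_aD/(πd³) = 1.1386 × 54.235 = 61.751 MPa
τ_m = K_s·8F_mD/(πd³) = 1.0480 × 212.65 = 222.85 MPa
Goodman: 1/n_f = τ_a/S_se + τ_m/S_su = 61.751/443 + 222.85/1070 = 0.13939 + 0.20827 = 0.34767
n_f = 1/0.34767 = 2.876

2.88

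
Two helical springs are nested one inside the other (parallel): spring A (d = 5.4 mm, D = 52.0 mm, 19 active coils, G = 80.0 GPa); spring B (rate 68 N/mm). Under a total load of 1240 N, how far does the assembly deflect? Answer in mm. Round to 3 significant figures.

k_A = Gd⁴/(8D³N_a) = (80.0×10³)(5.4⁴)/(8·52.0³·19) = 3.1828 N/mm
Parallel: k_eq = 3.1828 + 68 = 71.183 N/mm
δ = F/k_eq = 1240/71.183 = 17.42 mm

17.4 mm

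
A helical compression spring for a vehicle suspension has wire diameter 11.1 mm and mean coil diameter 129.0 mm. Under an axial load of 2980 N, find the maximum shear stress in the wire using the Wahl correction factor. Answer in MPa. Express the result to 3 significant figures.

804 MPa

Spring index C = D/d = 129.0/11.1 = 11.6216
K_W = (4C−1)/(4C−4) + 0.615/C = 45.486/42.486 + 0.0529 = 1.1235
τ₀ = 8FD/(πd³) = 8·2980·129.0/(π·11.1³) = 3.07536e+06/4296.5 = 715.78 MPa
τ_max = K·τ₀ = 1.1235 × 715.78 = 804.2 MPa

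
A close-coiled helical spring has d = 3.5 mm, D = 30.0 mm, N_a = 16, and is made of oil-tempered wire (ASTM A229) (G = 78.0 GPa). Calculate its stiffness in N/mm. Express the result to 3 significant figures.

3.39 N/mm

k = Gd⁴/(8D³N_a) = (78.0×10³ × 3.5⁴) / (8 × 30.0³ × 16)
  = 1.17049e+07 / 3.456e+06 = 3.3868 N/mm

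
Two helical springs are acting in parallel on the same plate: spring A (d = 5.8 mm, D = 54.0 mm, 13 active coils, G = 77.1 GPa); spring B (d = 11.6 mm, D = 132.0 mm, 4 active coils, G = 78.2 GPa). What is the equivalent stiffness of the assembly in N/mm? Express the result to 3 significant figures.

24.6 N/mm

k_A = Gd⁴/(8D³N_a) = (77.1×10³)(5.8⁴)/(8·54.0³·13) = 5.3278 N/mm
k_B = Gd⁴/(8D³N_a) = (78.2×10³)(11.6⁴)/(8·132.0³·4) = 19.238 N/mm
Parallel: k_eq = 5.3278 + 19.238 = 24.566 N/mm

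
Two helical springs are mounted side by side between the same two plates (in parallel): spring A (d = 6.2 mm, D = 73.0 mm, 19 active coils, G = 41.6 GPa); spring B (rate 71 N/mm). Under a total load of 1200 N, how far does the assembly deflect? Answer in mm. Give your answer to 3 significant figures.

16.7 mm

k_A = Gd⁴/(8D³N_a) = (41.6×10³)(6.2⁴)/(8·73.0³·19) = 1.0396 N/mm
Parallel: k_eq = 1.0396 + 71 = 72.04 N/mm
δ = F/k_eq = 1200/72.04 = 16.658 mm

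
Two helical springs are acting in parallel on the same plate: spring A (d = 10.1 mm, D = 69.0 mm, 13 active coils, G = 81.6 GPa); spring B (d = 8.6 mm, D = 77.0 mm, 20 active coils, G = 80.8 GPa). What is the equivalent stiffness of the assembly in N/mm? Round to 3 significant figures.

30.9 N/mm

k_A = Gd⁴/(8D³N_a) = (81.6×10³)(10.1⁴)/(8·69.0³·13) = 24.854 N/mm
k_B = Gd⁴/(8D³N_a) = (80.8×10³)(8.6⁴)/(8·77.0³·20) = 6.0508 N/mm
Parallel: k_eq = 24.854 + 6.0508 = 30.905 N/mm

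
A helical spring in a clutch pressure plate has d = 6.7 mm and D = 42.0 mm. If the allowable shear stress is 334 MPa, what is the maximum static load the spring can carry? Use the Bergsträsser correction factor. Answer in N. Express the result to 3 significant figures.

766 N

C = D/d = 42.0/6.7 = 6.2687
K_B = (4C+2)/(4C−3) = 27.075/22.075 = 1.2265
τ_max = K·8FD/(πd³) → F_max = τ_allow·πd³/(8DK)
F_max = 334·π·6.7³/(8·42.0·1.2265) = 3.1559e+05/412.11 = 765.79 N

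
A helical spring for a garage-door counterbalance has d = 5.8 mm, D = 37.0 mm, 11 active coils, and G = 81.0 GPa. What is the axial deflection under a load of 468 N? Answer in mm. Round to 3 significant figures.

k = Gd⁴/(8D³N_a) = (81.0×10³)(5.8⁴)/(8·37.0³·11) = 20.564 N/mm
δ = F/k = 468 / 20.564 = 22.758 mm

22.8 mm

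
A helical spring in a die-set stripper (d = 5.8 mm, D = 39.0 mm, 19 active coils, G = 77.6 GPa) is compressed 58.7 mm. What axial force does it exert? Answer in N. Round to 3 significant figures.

k = Gd⁴/(8D³N_a) = (77.6×10³)(5.8⁴)/(8·39.0³·19) = 9.7395 N/mm
F = k·δ = 9.7395 × 58.7 = 571.71 N

572 N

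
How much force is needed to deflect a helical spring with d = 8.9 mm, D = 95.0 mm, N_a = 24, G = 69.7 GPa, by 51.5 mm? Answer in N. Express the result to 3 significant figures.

k = Gd⁴/(8D³N_a) = (69.7×10³)(8.9⁴)/(8·95.0³·24) = 2.6566 N/mm
F = k·δ = 2.6566 × 51.5 = 136.81 N

137 N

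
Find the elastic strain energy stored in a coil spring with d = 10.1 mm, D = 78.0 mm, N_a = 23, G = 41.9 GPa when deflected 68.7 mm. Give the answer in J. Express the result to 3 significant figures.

11.8 J

k = Gd⁴/(8D³N_a) = (41.9×10³)(10.1⁴)/(8·78.0³·23) = 4.9934 N/mm
U = ½kδ² = 0.5 × 4.9934 × 68.7² = 11784 N·mm = 11.784 J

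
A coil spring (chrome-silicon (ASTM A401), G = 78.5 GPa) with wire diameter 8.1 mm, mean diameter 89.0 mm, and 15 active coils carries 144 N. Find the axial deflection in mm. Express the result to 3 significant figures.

36.0 mm

k = Gd⁴/(8D³N_a) = (78.5×10³)(8.1⁴)/(8·89.0³·15) = 3.9945 N/mm
δ = F/k = 144 / 3.9945 = 36.05 mm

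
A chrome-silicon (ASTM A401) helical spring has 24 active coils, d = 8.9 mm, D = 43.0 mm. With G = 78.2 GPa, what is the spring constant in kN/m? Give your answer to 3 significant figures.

32.1 kN/m

k = Gd⁴/(8D³N_a) = (78.2×10³ × 8.9⁴) / (8 × 43.0³ × 24)
  = 4.90644e+08 / 1.52653e+07 = 32.141 N/mm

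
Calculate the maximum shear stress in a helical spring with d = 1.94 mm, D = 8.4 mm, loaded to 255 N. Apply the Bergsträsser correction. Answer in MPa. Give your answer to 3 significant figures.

1010 MPa

Spring index C = D/d = 8.4/1.94 = 4.3299
K_B = (4C+2)/(4C−3) = 19.320/14.320 = 1.3492
τ₀ = 8FD/(πd³) = 8·255·8.4/(π·1.94³) = 17136/22.938 = 747.06 MPa
τ_max = K·τ₀ = 1.3492 × 747.06 = 1007.9 MPa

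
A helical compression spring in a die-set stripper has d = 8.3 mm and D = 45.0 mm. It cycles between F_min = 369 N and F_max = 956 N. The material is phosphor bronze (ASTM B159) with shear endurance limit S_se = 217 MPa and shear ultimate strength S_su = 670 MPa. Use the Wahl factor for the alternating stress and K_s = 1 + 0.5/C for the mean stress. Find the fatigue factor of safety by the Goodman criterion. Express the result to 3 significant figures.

C = D/d = 45.0/8.3 = 5.4217; K_W = (4C−1)/(4C−4)+0.615/C = 1.2831; K_s = 1+0.5/C = 1.0922
F_a = (F_max−F_min)/2 = 293.5 N; F_m = (F_max+F_min)/2 = 662.5 N
τ_a = K_W·8F_aD/(πd³) = 1.2831 × 58.82 = 75.469 MPa
τ_m = K_s·8F_mD/(πd³) = 1.0922 × 132.77 = 145.02 MPa
Goodman: 1/n_f = τ_a/S_se + τ_m/S_su = 75.469/217 + 145.02/670 = 0.34779 + 0.21644 = 0.56423
n_f = 1/0.56423 = 1.772

1.77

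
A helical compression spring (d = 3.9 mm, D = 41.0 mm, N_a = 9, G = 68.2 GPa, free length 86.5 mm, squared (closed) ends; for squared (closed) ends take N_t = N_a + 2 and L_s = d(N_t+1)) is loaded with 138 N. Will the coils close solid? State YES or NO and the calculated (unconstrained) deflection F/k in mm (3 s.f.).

YES, δ = 43.4 mm

k = Gd⁴/(8D³N_a) = (68.2×10³)(3.9⁴)/(8·41.0³·9) = 3.1795 N/mm
N_t = 11; L_s = 3.9·12 = 46.8 mm; δ_solid = L₀ − L_s = 86.5 − 46.8 = 39.7 mm
δ = F/k = 138/3.1795 = 43.403 mm
δ ≥ δ_solid → spring goes solid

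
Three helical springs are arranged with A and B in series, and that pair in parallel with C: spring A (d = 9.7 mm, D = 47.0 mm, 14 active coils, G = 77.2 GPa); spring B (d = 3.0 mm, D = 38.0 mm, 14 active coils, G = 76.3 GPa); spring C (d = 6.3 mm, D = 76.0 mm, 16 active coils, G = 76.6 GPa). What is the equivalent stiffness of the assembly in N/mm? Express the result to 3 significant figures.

3.14 N/mm

k_A = Gd⁴/(8D³N_a) = (77.2×10³)(9.7⁴)/(8·47.0³·14) = 58.775 N/mm
k_B = Gd⁴/(8D³N_a) = (76.3×10³)(3.0⁴)/(8·38.0³·14) = 1.0056 N/mm
k_C = Gd⁴/(8D³N_a) = (76.6×10³)(6.3⁴)/(8·76.0³·16) = 2.1475 N/mm
Springs A,B series: k_AB = 1/(1/58.775+1/1.0056) = 0.98872 N/mm; parallel with C: k_eq = 0.98872+2.1475 = 3.1363 N/mm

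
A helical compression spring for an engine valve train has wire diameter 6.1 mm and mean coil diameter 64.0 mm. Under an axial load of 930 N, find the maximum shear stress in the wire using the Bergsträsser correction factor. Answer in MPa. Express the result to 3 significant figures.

753 MPa

Spring index C = D/d = 64.0/6.1 = 10.4918
K_B = (4C+2)/(4C−3) = 43.967/38.967 = 1.1283
τ₀ = 8FD/(πd³) = 8·930·64.0/(π·6.1³) = 476160/713.08 = 667.75 MPa
τ_max = K·τ₀ = 1.1283 × 667.75 = 753.43 MPa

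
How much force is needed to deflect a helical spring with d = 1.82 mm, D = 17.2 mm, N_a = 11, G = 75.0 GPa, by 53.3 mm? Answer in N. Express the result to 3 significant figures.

98.0 N

k = Gd⁴/(8D³N_a) = (75.0×10³)(1.82⁴)/(8·17.2³·11) = 1.8377 N/mm
F = k·δ = 1.8377 × 53.3 = 97.95 N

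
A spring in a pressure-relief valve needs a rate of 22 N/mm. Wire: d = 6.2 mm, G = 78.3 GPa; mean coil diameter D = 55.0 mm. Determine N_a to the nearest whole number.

4

N_a = Gd⁴/(8D³k) = (78.3×10³ × 6.2⁴)/(8 × 55.0³ × 22)
    = 1.15699e+08 / 2.9282e+07 = 3.951 → 4 coils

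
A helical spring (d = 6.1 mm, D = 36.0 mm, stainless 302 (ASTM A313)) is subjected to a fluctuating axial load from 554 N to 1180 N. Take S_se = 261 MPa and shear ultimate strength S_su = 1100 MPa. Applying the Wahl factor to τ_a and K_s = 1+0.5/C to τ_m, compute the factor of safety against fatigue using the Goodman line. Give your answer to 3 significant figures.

C = D/d = 36.0/6.1 = 5.9016; K_W = (4C−1)/(4C−4)+0.615/C = 1.2572; K_s = 1+0.5/C = 1.0847
F_a = (F_max−F_min)/2 = 313 N; F_m = (F_max+F_min)/2 = 867 N
τ_a = K_W·8F_aD/(πd³) = 1.2572 × 126.41 = 158.93 MPa
τ_m = K_s·8F_mD/(πd³) = 1.0847 × 350.16 = 379.83 MPa
Goodman: 1/n_f = τ_a/S_se + τ_m/S_su = 158.93/261 + 379.83/1100 = 0.60893 + 0.34530 = 0.95423
n_f = 1/0.95423 = 1.048

1.05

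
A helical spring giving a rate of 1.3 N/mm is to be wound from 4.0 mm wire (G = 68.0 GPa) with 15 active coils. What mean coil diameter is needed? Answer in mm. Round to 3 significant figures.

D = (Gd⁴/(8N_a·k))^(1/3) = (68.0×10³·4.0⁴/(8·15·1.3))^(1/3)
  = (111590)^(1/3) = 48.1439 mm

48.1 mm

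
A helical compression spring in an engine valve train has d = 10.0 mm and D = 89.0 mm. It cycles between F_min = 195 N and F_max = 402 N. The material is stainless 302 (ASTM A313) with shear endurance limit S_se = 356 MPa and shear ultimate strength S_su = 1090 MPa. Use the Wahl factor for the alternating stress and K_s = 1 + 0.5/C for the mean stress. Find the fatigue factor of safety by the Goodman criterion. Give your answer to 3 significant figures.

C = D/d = 89.0/10.0 = 8.9000; K_W = (4C−1)/(4C−4)+0.615/C = 1.1640; K_s = 1+0.5/C = 1.0562
F_a = (F_max−F_min)/2 = 103.5 N; F_m = (F_max+F_min)/2 = 298.5 N
τ_a = K_W·8F_aD/(πd³) = 1.1640 × 23.457 = 27.305 MPa
τ_m = K_s·8F_mD/(πd³) = 1.0562 × 67.651 = 71.452 MPa
Goodman: 1/n_f = τ_a/S_se + τ_m/S_su = 27.305/356 + 71.452/1090 = 0.07670 + 0.06555 = 0.14225
n_f = 1/0.14225 = 7.03

7.03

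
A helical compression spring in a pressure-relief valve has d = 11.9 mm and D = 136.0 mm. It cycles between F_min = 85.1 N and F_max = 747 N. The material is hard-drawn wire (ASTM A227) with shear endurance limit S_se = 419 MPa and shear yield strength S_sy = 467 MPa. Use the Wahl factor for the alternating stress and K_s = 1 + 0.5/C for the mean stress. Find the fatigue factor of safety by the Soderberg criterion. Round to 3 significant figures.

C = D/d = 136.0/11.9 = 11.4286; K_W = (4C−1)/(4C−4)+0.615/C = 1.1257; K_s = 1+0.5/C = 1.0437
F_a = (F_max−F_min)/2 = 330.95 N; F_m = (F_max+F_min)/2 = 416.05 N
τ_a = K_W·8F_aD/(πd³) = 1.1257 × 68.014 = 76.566 MPa
τ_m = K_s·8F_mD/(πd³) = 1.0437 × 85.503 = 89.244 MPa
Soderberg: 1/n_f = τ_a/S_se + τ_m/S_sy = 76.566/419 + 89.244/467 = 0.18273 + 0.19110 = 0.37384
n_f = 1/0.37384 = 2.675

2.67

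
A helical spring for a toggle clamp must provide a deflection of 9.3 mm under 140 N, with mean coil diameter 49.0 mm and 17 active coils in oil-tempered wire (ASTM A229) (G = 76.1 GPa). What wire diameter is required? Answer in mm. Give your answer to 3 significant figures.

7.50 mm

Required rate k = F/δ = 140/9.3 = 15.054 N/mm
d = (8D³N_a·k / G)^(1/4) = (8·49.0³·17·15.054 / (76.1×10³))^0.25
  = (3165.1)^0.25 = 7.5006 mm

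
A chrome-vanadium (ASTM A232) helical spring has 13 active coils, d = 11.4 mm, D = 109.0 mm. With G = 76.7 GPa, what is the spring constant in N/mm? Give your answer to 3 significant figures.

9.62 N/mm

k = Gd⁴/(8D³N_a) = (76.7×10³ × 11.4⁴) / (8 × 109.0³ × 13)
  = 1.29543e+09 / 1.34683e+08 = 9.6184 N/mm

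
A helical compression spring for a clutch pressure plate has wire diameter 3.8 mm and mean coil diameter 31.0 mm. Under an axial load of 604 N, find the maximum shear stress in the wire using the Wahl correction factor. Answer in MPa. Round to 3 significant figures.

1030 MPa

Spring index C = D/d = 31.0/3.8 = 8.1579
K_W = (4C−1)/(4C−4) + 0.615/C = 31.632/28.632 + 0.0754 = 1.1802
τ₀ = 8FD/(πd³) = 8·604·31.0/(π·3.8³) = 149792/172.39 = 868.94 MPa
τ_max = K·τ₀ = 1.1802 × 868.94 = 1025.5 MPa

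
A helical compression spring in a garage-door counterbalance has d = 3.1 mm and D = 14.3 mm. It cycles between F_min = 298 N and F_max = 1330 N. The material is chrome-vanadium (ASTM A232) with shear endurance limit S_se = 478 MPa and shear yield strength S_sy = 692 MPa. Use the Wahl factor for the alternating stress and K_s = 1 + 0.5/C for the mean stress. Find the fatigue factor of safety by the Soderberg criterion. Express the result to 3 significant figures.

0.297

C = D/d = 14.3/3.1 = 4.6129; K_W = (4C−1)/(4C−4)+0.615/C = 1.3409; K_s = 1+0.5/C = 1.1084
F_a = (F_max−F_min)/2 = 516 N; F_m = (F_max+F_min)/2 = 814 N
τ_a = K_W·8F_aD/(πd³) = 1.3409 × 630.73 = 845.75 MPa
τ_m = K_s·8F_mD/(πd³) = 1.1084 × 994.98 = 1102.8 MPa
Soderberg: 1/n_f = τ_a/S_se + τ_m/S_sy = 845.75/478 + 1102.8/692 = 1.76935 + 1.59369 = 3.363
n_f = 1/3.363 = 0.2974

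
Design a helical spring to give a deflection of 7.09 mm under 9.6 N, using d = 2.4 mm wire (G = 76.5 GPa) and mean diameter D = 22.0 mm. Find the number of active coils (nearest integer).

Required rate k = F/δ = 9.6/7.09 = 1.354 N/mm
N_a = Gd⁴/(8D³k) = (76.5×10³ × 2.4⁴)/(8 × 22.0³ × 1.354)
    = 2.53809e+06 / 115341 = 22.01 → 22 coils

22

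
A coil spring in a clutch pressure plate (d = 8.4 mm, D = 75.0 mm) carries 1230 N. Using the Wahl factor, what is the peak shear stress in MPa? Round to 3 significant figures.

461 MPa

Spring index C = D/d = 75.0/8.4 = 8.9286
K_W = (4C−1)/(4C−4) + 0.615/C = 34.714/31.714 + 0.0689 = 1.1635
τ₀ = 8FD/(πd³) = 8·1230·75.0/(π·8.4³) = 738000/1862 = 396.34 MPa
τ_max = K·τ₀ = 1.1635 × 396.34 = 461.13 MPa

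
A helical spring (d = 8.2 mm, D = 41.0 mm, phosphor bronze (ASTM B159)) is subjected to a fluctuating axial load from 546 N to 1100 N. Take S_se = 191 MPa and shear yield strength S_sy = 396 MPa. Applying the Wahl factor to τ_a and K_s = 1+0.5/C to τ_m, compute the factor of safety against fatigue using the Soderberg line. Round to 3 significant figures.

C = D/d = 41.0/8.2 = 5.0000; K_W = (4C−1)/(4C−4)+0.615/C = 1.3105; K_s = 1+0.5/C = 1.1000
F_a = (F_max−F_min)/2 = 277 N; F_m = (F_max+F_min)/2 = 823 N
τ_a = K_W·8F_aD/(πd³) = 1.3105 × 52.452 = 68.738 MPa
τ_m = K_s·8F_mD/(πd³) = 1.1000 × 155.84 = 171.43 MPa
Soderberg: 1/n_f = τ_a/S_se + τ_m/S_sy = 68.738/191 + 171.43/396 = 0.35989 + 0.43289 = 0.79278
n_f = 1/0.79278 = 1.261

1.26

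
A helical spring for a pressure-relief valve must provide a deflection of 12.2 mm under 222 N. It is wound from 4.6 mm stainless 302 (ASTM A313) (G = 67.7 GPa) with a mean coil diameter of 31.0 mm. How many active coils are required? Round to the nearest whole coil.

Required rate k = F/δ = 222/12.2 = 18.197 N/mm
N_a = Gd⁴/(8D³k) = (67.7×10³ × 4.6⁴)/(8 × 31.0³ × 18.197)
    = 3.03124e+07 / 4.33679e+06 = 6.99 → 7 coils

7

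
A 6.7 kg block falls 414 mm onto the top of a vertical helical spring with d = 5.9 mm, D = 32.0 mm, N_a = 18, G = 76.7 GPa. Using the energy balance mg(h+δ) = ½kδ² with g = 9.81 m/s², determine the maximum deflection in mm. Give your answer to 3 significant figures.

k = Gd⁴/(8D³N_a) = (76.7×10³)(5.9⁴)/(8·32.0³·18) = 19.697 N/mm
W = mg = 6.7 × 9.81 = 65.727 N
½kδ² − Wδ − Wh = 0 → δ = (W + √(W² + 2kWh))/k
δ = (65.727 + √(4320 + 1.07193e+06))/19.697 = (65.727 + 1037.4)/19.697 = 56.007 mm

56.0 mm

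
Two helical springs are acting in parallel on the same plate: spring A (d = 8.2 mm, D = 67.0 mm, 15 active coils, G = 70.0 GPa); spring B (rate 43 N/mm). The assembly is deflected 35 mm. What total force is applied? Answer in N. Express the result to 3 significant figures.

1810 N

k_A = Gd⁴/(8D³N_a) = (70.0×10³)(8.2⁴)/(8·67.0³·15) = 8.769 N/mm
Parallel: k_eq = 8.769 + 43 = 51.769 N/mm
F = k_eq·δ = 51.769·35 = 1811.9 N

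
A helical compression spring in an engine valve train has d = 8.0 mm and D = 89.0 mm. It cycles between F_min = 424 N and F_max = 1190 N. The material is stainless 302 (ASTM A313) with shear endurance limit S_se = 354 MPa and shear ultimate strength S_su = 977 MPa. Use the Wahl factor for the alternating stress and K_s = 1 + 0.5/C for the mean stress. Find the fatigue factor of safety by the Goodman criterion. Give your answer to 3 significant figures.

1.08

C = D/d = 89.0/8.0 = 11.1250; K_W = (4C−1)/(4C−4)+0.615/C = 1.1294; K_s = 1+0.5/C = 1.0449
F_a = (F_max−F_min)/2 = 383 N; F_m = (F_max+F_min)/2 = 807 N
τ_a = K_W·8F_aD/(πd³) = 1.1294 × 169.53 = 191.47 MPa
τ_m = K_s·8F_mD/(πd³) = 1.0449 × 357.22 = 373.27 MPa
Goodman: 1/n_f = τ_a/S_se + τ_m/S_su = 191.47/354 + 373.27/977 = 0.54086 + 0.38206 = 0.92292
n_f = 1/0.92292 = 1.084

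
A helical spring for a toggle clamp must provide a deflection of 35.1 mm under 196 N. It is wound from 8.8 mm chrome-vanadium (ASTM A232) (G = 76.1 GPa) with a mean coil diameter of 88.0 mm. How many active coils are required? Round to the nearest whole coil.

Required rate k = F/δ = 196/35.1 = 5.584 N/mm
N_a = Gd⁴/(8D³k) = (76.1×10³ × 8.8⁴)/(8 × 88.0³ × 5.584)
    = 4.56368e+08 / 3.0443e+07 = 14.99 → 15 coils

15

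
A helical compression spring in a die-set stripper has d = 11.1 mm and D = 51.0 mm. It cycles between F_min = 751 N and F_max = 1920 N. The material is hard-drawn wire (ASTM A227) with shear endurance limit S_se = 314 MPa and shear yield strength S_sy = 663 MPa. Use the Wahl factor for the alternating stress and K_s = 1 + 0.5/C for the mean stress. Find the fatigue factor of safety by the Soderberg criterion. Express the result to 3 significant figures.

C = D/d = 51.0/11.1 = 4.5946; K_W = (4C−1)/(4C−4)+0.615/C = 1.3425; K_s = 1+0.5/C = 1.1088
F_a = (F_max−F_min)/2 = 584.5 N; F_m = (F_max+F_min)/2 = 1335.5 N
τ_a = K_W·8F_aD/(πd³) = 1.3425 × 55.504 = 74.514 MPa
τ_m = K_s·8F_mD/(πd³) = 1.1088 × 126.82 = 140.62 MPa
Soderberg: 1/n_f = τ_a/S_se + τ_m/S_sy = 74.514/314 + 140.62/663 = 0.23731 + 0.21210 = 0.4494
n_f = 1/0.4494 = 2.225

2.23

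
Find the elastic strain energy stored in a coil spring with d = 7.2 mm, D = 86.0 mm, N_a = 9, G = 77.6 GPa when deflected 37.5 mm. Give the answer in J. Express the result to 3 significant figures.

k = Gd⁴/(8D³N_a) = (77.6×10³)(7.2⁴)/(8·86.0³·9) = 4.5537 N/mm
U = ½kδ² = 0.5 × 4.5537 × 37.5² = 3201.8 N·mm = 3.2018 J

3.20 J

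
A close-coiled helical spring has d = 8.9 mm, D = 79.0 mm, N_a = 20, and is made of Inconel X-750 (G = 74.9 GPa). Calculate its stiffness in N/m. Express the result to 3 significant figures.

k = Gd⁴/(8D³N_a) = (74.9×10³ × 8.9⁴) / (8 × 79.0³ × 20)
  = 4.69939e+08 / 7.88862e+07 = 5.9572 N/mm = 5957.2 N/m

5960 N/m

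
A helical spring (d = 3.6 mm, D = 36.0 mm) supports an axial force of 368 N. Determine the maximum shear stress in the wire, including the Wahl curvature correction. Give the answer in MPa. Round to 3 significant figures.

828 MPa

Spring index C = D/d = 36.0/3.6 = 10.0000
K_W = (4C−1)/(4C−4) + 0.615/C = 39.000/36.000 + 0.0615 = 1.1448
τ₀ = 8FD/(πd³) = 8·368·36.0/(π·3.6³) = 105984/146.57 = 723.07 MPa
τ_max = K·τ₀ = 1.1448 × 723.07 = 827.8 MPa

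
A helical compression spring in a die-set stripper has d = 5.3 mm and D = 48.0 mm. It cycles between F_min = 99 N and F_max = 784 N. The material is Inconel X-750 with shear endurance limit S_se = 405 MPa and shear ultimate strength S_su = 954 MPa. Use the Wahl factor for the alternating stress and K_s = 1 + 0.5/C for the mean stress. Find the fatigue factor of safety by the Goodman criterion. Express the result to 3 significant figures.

C = D/d = 48.0/5.3 = 9.0566; K_W = (4C−1)/(4C−4)+0.615/C = 1.1610; K_s = 1+0.5/C = 1.0552
F_a = (F_max−F_min)/2 = 342.5 N; F_m = (F_max+F_min)/2 = 441.5 N
τ_a = K_W·8F_aD/(πd³) = 1.1610 × 281.2 = 326.47 MPa
τ_m = K_s·8F_mD/(πd³) = 1.0552 × 362.48 = 382.49 MPa
Goodman: 1/n_f = τ_a/S_se + τ_m/S_su = 326.47/405 + 382.49/954 = 0.80610 + 0.40094 = 1.207
n_f = 1/1.207 = 0.8285

0.828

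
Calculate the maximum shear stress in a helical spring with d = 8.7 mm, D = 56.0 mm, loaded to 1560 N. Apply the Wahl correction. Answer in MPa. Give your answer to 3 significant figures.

Spring index C = D/d = 56.0/8.7 = 6.4368
K_W = (4C−1)/(4C−4) + 0.615/C = 24.747/21.747 + 0.0955 = 1.2335
τ₀ = 8FD/(πd³) = 8·1560·56.0/(π·8.7³) = 698880/2068.7 = 337.83 MPa
τ_max = K·τ₀ = 1.2335 × 337.83 = 416.71 MPa

417 MPa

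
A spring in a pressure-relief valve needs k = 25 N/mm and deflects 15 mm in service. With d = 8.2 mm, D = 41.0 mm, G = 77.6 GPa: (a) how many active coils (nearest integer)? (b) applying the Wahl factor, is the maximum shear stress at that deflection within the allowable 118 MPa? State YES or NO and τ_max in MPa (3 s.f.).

N_a = Gd⁴/(8D³k) = (77.6×10³)(8.2⁴)/(8·41.0³·25) = 25.45 → N_a = 25
Actual rate k = Gd⁴/(8D³·25) = 25.453 N/mm
Working load F = kδ = 25.453·15 = 381.79 N
C = 41.0/8.2 = 5.0000; K_W = (4C−1)/(4C−4)+0.615/C = 1.3105
τ_max = K_W·8FD/(πd³) = 1.3105·72.295 = 94.743 MPa
τ_max ≤ 118 MPa → acceptable

(a) 25 coils; (b) YES, τ_max = 94.7 MPa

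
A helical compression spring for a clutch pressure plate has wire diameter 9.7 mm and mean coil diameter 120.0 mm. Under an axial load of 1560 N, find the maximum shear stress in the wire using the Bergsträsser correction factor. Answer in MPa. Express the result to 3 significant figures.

578 MPa

Spring index C = D/d = 120.0/9.7 = 12.3711
K_B = (4C+2)/(4C−3) = 51.485/46.485 = 1.1076
τ₀ = 8FD/(πd³) = 8·1560·120.0/(π·9.7³) = 1.4976e+06/2867.2 = 522.31 MPa
τ_max = K·τ₀ = 1.1076 × 522.31 = 578.49 MPa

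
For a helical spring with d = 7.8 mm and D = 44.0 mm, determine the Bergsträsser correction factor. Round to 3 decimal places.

1.256

C = D/d = 44.0/7.8 = 5.6410
K_B = (4C+2)/(4C−3) = 24.564/19.564 = 1.2556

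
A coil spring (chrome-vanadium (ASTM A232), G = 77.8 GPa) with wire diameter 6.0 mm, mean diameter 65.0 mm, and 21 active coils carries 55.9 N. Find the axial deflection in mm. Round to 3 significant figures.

k = Gd⁴/(8D³N_a) = (77.8×10³)(6.0⁴)/(8·65.0³·21) = 2.1854 N/mm
δ = F/k = 55.9 / 2.1854 = 25.579 mm

25.6 mm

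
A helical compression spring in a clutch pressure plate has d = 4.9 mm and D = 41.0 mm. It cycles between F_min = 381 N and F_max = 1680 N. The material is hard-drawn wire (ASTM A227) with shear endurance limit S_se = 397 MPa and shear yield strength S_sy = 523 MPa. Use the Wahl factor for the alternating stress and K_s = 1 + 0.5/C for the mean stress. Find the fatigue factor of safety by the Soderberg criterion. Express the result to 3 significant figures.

C = D/d = 41.0/4.9 = 8.3673; K_W = (4C−1)/(4C−4)+0.615/C = 1.1753; K_s = 1+0.5/C = 1.0598
F_a = (F_max−F_min)/2 = 649.5 N; F_m = (F_max+F_min)/2 = 1030.5 N
τ_a = K_W·8F_aD/(πd³) = 1.1753 × 576.39 = 677.43 MPa
τ_m = K_s·8F_mD/(πd³) = 1.0598 × 914.5 = 969.15 MPa
Soderberg: 1/n_f = τ_a/S_se + τ_m/S_sy = 677.43/397 + 969.15/523 = 1.70637 + 1.85305 = 3.5594
n_f = 1/3.5594 = 0.2809

0.281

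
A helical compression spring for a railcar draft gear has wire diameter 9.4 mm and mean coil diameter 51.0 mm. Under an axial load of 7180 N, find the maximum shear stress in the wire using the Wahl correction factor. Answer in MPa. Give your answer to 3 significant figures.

1440 MPa

Spring index C = D/d = 51.0/9.4 = 5.4255
K_W = (4C−1)/(4C−4) + 0.615/C = 20.702/17.702 + 0.1134 = 1.2828
τ₀ = 8FD/(πd³) = 8·7180·51.0/(π·9.4³) = 2.92944e+06/2609.4 = 1122.7 MPa
τ_max = K·τ₀ = 1.2828 × 1122.7 = 1440.2 MPa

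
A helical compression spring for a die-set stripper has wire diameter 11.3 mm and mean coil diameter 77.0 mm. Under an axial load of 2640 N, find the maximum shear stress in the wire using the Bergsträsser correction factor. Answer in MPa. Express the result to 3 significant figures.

Spring index C = D/d = 77.0/11.3 = 6.8142
K_B = (4C+2)/(4C−3) = 29.257/24.257 = 1.2061
τ₀ = 8FD/(πd³) = 8·2640·77.0/(π·11.3³) = 1.62624e+06/4533 = 358.76 MPa
τ_max = K·τ₀ = 1.2061 × 358.76 = 432.71 MPa

433 MPa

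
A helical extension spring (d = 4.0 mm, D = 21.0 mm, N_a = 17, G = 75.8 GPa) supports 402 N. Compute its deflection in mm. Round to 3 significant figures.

26.1 mm

k = Gd⁴/(8D³N_a) = (75.8×10³)(4.0⁴)/(8·21.0³·17) = 15.407 N/mm
δ = F/k = 402 / 15.407 = 26.092 mm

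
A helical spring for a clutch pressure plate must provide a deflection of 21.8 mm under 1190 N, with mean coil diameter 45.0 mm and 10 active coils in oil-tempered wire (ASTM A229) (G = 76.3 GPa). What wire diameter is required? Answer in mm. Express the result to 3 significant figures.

8.50 mm

Required rate k = F/δ = 1190/21.8 = 54.587 N/mm
d = (8D³N_a·k / G)^(1/4) = (8·45.0³·10·54.587 / (76.3×10³))^0.25
  = (5215.5)^0.25 = 8.4981 mm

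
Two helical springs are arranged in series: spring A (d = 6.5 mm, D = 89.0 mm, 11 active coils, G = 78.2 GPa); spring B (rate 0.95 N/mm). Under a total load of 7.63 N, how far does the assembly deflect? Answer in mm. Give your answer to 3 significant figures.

11.4 mm

k_A = Gd⁴/(8D³N_a) = (78.2×10³)(6.5⁴)/(8·89.0³·11) = 2.2501 N/mm
Series: 1/k_eq = 1/2.2501 + 1/0.95 = 1.4971; k_eq = 0.66798 N/mm
δ = F/k_eq = 7.63/0.66798 = 11.422 mm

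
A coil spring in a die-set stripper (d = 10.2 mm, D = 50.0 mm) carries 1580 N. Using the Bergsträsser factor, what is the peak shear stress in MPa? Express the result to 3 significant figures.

247 MPa

Spring index C = D/d = 50.0/10.2 = 4.9020
K_B = (4C+2)/(4C−3) = 21.608/16.608 = 1.3011
τ₀ = 8FD/(πd³) = 8·1580·50.0/(π·10.2³) = 632000/3333.9 = 189.57 MPa
τ_max = K·τ₀ = 1.3011 × 189.57 = 246.64 MPa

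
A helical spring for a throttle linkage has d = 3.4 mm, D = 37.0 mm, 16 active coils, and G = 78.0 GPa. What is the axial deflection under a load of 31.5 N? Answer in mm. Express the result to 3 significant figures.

k = Gd⁴/(8D³N_a) = (78.0×10³)(3.4⁴)/(8·37.0³·16) = 1.6077 N/mm
δ = F/k = 31.5 / 1.6077 = 19.594 mm

19.6 mm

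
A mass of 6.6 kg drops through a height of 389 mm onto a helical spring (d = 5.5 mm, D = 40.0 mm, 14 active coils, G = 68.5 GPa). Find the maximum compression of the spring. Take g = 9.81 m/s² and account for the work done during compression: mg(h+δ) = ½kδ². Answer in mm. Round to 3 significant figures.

k = Gd⁴/(8D³N_a) = (68.5×10³)(5.5⁴)/(8·40.0³·14) = 8.7447 N/mm
W = mg = 6.6 × 9.81 = 64.746 N
½kδ² − Wδ − Wh = 0 → δ = (W + √(W² + 2kWh))/k
δ = (64.746 + √(4192 + 440490))/8.7447 = (64.746 + 666.84)/8.7447 = 83.661 mm

83.7 mm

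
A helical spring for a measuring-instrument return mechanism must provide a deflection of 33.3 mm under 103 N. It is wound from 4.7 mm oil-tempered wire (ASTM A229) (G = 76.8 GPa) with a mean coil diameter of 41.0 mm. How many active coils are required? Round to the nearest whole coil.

22

Required rate k = F/δ = 103/33.3 = 3.0931 N/mm
N_a = Gd⁴/(8D³k) = (76.8×10³ × 4.7⁴)/(8 × 41.0³ × 3.0931)
    = 3.7476e+07 / 1.70543e+06 = 21.97 → 22 coils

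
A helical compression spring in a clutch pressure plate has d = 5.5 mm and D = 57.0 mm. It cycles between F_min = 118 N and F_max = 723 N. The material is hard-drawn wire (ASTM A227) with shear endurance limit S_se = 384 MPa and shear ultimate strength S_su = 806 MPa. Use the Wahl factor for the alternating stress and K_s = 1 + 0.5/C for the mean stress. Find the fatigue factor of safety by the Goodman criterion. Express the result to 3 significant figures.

C = D/d = 57.0/5.5 = 10.3636; K_W = (4C−1)/(4C−4)+0.615/C = 1.1394; K_s = 1+0.5/C = 1.0482
F_a = (F_max−F_min)/2 = 302.5 N; F_m = (F_max+F_min)/2 = 420.5 N
τ_a = K_W·8F_aD/(πd³) = 1.1394 × 263.91 = 300.71 MPa
τ_m = K_s·8F_mD/(πd³) = 1.0482 × 366.85 = 384.55 MPa
Goodman: 1/n_f = τ_a/S_se + τ_m/S_su = 300.71/384 + 384.55/806 = 0.78309 + 0.47711 = 1.2602
n_f = 1/1.2602 = 0.7935

0.794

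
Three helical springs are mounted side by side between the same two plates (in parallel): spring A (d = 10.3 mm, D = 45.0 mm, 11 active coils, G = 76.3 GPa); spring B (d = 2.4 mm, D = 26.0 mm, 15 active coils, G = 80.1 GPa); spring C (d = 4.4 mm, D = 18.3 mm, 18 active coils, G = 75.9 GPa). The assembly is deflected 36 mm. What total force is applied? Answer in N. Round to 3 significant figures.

k_A = Gd⁴/(8D³N_a) = (76.3×10³)(10.3⁴)/(8·45.0³·11) = 107.09 N/mm
k_B = Gd⁴/(8D³N_a) = (80.1×10³)(2.4⁴)/(8·26.0³·15) = 1.26 N/mm
k_C = Gd⁴/(8D³N_a) = (75.9×10³)(4.4⁴)/(8·18.3³·18) = 32.236 N/mm
Parallel: k_eq = 107.09 + 1.26 + 32.236 = 140.59 N/mm
F = k_eq·δ = 140.59·36 = 5061.1 N

5060 N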